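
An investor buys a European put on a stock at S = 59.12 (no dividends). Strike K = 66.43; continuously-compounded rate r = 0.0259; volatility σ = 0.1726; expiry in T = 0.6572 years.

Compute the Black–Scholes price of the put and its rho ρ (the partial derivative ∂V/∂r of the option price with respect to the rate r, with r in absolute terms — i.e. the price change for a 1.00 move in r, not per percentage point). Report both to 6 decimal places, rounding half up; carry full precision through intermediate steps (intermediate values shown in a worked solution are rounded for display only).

σ√T = 0.1726·√0.6572 = 0.139923
d₁ = (ln(S/K) + (r+σ²/2)T) / (σ√T) = (ln(59.12/66.43) + (0.0259+0.1726²/2)·0.6572) / 0.139923 = (-0.116579 + 0.026811) / 0.139923 = -0.641558
d₂ = d₁ − σ√T = -0.641558 − 0.139923 = -0.781481
e^{−rT} = e^{−0.0259·0.6572} = 0.983123
N(−d₁) = 0.739420,  N(−d₂) = 0.782740
Put price V = K·e^{−rT}·N(−d₂) − S·N(−d₁) = 51.119842 − 43.714497 = 7.405345
ρ = −K·T·e^{−rT}·N(−d₂) = -33.595960

price = 7.405345
ρ = -33.595960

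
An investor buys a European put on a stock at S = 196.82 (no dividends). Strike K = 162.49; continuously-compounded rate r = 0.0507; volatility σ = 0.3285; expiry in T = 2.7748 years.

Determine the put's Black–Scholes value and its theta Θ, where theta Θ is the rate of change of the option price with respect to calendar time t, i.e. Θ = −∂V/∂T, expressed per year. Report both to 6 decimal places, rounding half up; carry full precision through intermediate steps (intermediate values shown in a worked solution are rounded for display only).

price = 14.897659
Θ = -2.609206

σ√T = 0.3285·√2.7748 = 0.547206
d₁ = (ln(S/K) + (r+σ²/2)T) / (σ√T) = (ln(196.82/162.49) + (0.0507+0.3285²/2)·2.7748) / 0.547206 = (0.191673 + 0.290400) / 0.547206 = 0.880971
d₂ = d₁ − σ√T = 0.880971 − 0.547206 = 0.333764
e^{−rT} = e^{−0.0507·2.7748} = 0.868765
N(−d₁) = 0.189167,  N(−d₂) = 0.369279
Put price V = K·e^{−rT}·N(−d₂) − S·N(−d₁) = 52.129467 − 37.231808 = 14.897659
φ(d₁) = (1/√(2π))·e^{−d₁²/2} = 0.270633
Θ = −S·φ(d₁)·σ/(2√T) + r·K·e^{−rT}·N(−d₂) = −5.252170 + 2.642964 = -2.609206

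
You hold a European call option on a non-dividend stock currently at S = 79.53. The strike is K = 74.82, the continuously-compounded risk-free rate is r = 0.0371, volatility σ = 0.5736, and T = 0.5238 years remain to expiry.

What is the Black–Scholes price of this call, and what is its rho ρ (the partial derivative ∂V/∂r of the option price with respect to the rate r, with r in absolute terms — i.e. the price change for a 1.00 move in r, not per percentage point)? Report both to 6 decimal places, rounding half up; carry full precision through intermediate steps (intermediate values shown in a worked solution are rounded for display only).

σ√T = 0.5736·√0.5238 = 0.415137
d₁ = (ln(S/K) + (r+σ²/2)T) / (σ√T) = (ln(79.53/74.82) + (0.0371+0.5736²/2)·0.5238) / 0.415137 = (0.061049 + 0.105603) / 0.415137 = 0.401437
d₂ = d₁ − σ√T = 0.401437 − 0.415137 = -0.013700
e^{−rT} = e^{−0.0371·0.5238} = 0.980755
N(d₁) = 0.655951,  N(d₂) = 0.494535
Call price V = S·N(d₁) − K·e^{−rT}·N(d₂) = 52.167772 − 36.288977 = 15.878796
ρ = K·T·e^{−rT}·N(d₂) = 19.008166

price = 15.878796
ρ = 19.008166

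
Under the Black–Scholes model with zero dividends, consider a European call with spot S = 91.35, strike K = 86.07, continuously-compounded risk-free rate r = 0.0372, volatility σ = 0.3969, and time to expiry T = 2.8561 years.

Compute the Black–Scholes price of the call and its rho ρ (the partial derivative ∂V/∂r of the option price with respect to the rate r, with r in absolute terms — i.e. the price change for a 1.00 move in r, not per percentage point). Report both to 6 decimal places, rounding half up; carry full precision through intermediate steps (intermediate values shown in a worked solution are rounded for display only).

σ√T = 0.3969·√2.8561 = 0.670761
d₁ = (ln(S/K) + (r+σ²/2)T) / (σ√T) = (ln(91.35/86.07) + (0.0372+0.3969²/2)·2.8561) / 0.670761 = (0.059537 + 0.331207) / 0.670761 = 0.582539
d₂ = d₁ − σ√T = 0.582539 − 0.670761 = -0.088222
e^{−rT} = e^{−0.0372·2.8561} = 0.899203
N(d₁) = 0.719898,  N(d₂) = 0.464850
Call price V = S·N(d₁) − K·e^{−rT}·N(d₂) = 65.762697 − 35.976780 = 29.785916
ρ = K·T·e^{−rT}·N(d₂) = 102.753283

price = 29.785916
ρ = 102.753283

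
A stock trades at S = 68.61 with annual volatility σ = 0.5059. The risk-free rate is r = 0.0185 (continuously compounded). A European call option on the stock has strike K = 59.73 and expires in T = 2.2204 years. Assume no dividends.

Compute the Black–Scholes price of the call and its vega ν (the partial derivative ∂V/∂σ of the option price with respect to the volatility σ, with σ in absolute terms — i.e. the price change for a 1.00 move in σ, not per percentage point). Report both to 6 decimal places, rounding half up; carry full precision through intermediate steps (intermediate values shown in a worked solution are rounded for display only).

σ√T = 0.5059·√2.2204 = 0.753842
d₁ = (ln(S/K) + (r+σ²/2)T) / (σ√T) = (ln(68.61/59.73) + (0.0185+0.5059²/2)·2.2204) / 0.753842 = (0.138604 + 0.325216) / 0.753842 = 0.615275
d₂ = d₁ − σ√T = 0.615275 − 0.753842 = -0.138567
e^{−rT} = e^{−0.0185·2.2204} = 0.959755
N(d₁) = 0.730813,  N(d₂) = 0.444896
Call price V = S·N(d₁) − K·e^{−rT}·N(d₂) = 50.141111 − 25.504189 = 24.636921
φ(d₁) = (1/√(2π))·e^{−d₁²/2} = 0.330146
ν = S·φ(d₁)·√T = 33.752745

price = 24.636921
ν = 33.752745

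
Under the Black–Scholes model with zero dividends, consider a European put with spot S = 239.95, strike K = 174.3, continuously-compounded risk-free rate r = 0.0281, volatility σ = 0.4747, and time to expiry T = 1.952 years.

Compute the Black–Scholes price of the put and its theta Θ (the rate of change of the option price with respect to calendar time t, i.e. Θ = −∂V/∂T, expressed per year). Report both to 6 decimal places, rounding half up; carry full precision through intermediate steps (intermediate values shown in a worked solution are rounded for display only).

price = 22.892225
Θ = -8.991798

σ√T = 0.4747·√1.952 = 0.663222
d₁ = (ln(S/K) + (r+σ²/2)T) / (σ√T) = (ln(239.95/174.3) + (0.0281+0.4747²/2)·1.952) / 0.663222 = (0.319653 + 0.274783) / 0.663222 = 0.896284
d₂ = d₁ − σ√T = 0.896284 − 0.663222 = 0.233062
e^{−rT} = e^{−0.0281·1.952} = 0.946626
N(−d₁) = 0.185050,  N(−d₂) = 0.407857
Put price V = K·e^{−rT}·N(−d₂) − S·N(−d₁) = 67.295088 − 44.402862 = 22.892225
φ(d₁) = (1/√(2π))·e^{−d₁²/2} = 0.266975
Θ = −S·φ(d₁)·σ/(2√T) + r·K·e^{−rT}·N(−d₂) = −10.882790 + 1.890992 = -8.991798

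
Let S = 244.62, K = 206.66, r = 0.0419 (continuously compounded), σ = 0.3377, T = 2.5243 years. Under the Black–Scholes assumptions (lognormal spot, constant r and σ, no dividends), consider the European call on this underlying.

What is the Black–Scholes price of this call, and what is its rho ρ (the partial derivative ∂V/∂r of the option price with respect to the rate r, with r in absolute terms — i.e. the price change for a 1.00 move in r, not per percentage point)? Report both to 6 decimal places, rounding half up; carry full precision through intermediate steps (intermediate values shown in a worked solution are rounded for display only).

price = 80.527428
ρ = 279.737565

σ√T = 0.3377·√2.5243 = 0.536539
d₁ = (ln(S/K) + (r+σ²/2)T) / (σ√T) = (ln(244.62/206.66) + (0.0419+0.3377²/2)·2.5243) / 0.536539 = (0.168631 + 0.249705) / 0.536539 = 0.779694
d₂ = d₁ − σ√T = 0.779694 − 0.536539 = 0.243155
e^{−rT} = e^{−0.0419·2.5243} = 0.899633
N(d₁) = 0.782214,  N(d₂) = 0.596057
Call price V = S·N(d₁) − K·e^{−rT}·N(d₂) = 191.345304 − 110.817876 = 80.527428
ρ = K·T·e^{−rT}·N(d₂) = 279.737565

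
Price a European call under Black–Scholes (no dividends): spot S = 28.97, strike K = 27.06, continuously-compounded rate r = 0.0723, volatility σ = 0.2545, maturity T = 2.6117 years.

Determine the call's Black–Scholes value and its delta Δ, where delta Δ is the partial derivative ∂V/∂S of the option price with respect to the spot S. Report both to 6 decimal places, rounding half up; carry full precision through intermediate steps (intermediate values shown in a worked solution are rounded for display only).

price = 8.243572
Δ = 0.796895

σ√T = 0.2545·√2.6117 = 0.411291
d₁ = (ln(S/K) + (r+σ²/2)T) / (σ√T) = (ln(28.97/27.06) + (0.0723+0.2545²/2)·2.6117) / 0.411291 = (0.068204 + 0.273406) / 0.411291 = 0.830580
d₂ = d₁ − σ√T = 0.830580 − 0.411291 = 0.419289
e^{−rT} = e^{−0.0723·2.6117} = 0.827931
N(d₁) = 0.796895,  N(d₂) = 0.662498
Call price V = S·N(d₁) − K·e^{−rT}·N(d₂) = 23.086036 − 14.842464 = 8.243572
Δ = N(d₁) = 0.796895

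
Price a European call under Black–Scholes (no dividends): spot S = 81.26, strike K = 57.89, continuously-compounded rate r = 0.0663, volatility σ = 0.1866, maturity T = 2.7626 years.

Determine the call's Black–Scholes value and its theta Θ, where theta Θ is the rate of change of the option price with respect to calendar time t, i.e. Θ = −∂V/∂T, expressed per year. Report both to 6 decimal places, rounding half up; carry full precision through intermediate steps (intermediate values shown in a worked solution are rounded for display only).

σ√T = 0.1866·√2.7626 = 0.310149
d₁ = (ln(S/K) + (r+σ²/2)T) / (σ√T) = (ln(81.26/57.89) + (0.0663+0.1866²/2)·2.7626) / 0.310149 = (0.339109 + 0.231257) / 0.310149 = 1.839005
d₂ = d₁ − σ√T = 1.839005 − 0.310149 = 1.528856
e^{−rT} = e^{−0.0663·2.7626} = 0.832635
N(d₁) = 0.967043,  N(d₂) = 0.936850
Call price V = S·N(d₁) − K·e^{−rT}·N(d₂) = 78.581895 − 45.157305 = 33.424590
φ(d₁) = (1/√(2π))·e^{−d₁²/2} = 0.073541
Θ = −S·φ(d₁)·σ/(2√T) − r·K·e^{−rT}·N(d₂) = −0.335452 − 2.993929 = -3.329382

price = 33.424590
Θ = -3.329382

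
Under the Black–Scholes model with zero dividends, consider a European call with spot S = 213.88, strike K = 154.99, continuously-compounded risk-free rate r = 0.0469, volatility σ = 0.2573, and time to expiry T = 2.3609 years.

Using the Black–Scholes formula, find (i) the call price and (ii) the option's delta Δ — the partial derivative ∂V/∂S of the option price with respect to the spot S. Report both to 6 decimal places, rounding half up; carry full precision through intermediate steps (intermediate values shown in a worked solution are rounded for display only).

σ√T = 0.2573·√2.3609 = 0.395347
d₁ = (ln(S/K) + (r+σ²/2)T) / (σ√T) = (ln(213.88/154.99) + (0.0469+0.2573²/2)·2.3609) / 0.395347 = (0.322055 + 0.188876) / 0.395347 = 1.292359
d₂ = d₁ − σ√T = 1.292359 − 0.395347 = 0.897012
e^{−rT} = e^{−0.0469·2.3609} = 0.895184
N(d₁) = 0.901884,  N(d₂) = 0.815144
Call price V = S·N(d₁) − K·e^{−rT}·N(d₂) = 192.894858 − 113.096736 = 79.798121
Δ = N(d₁) = 0.901884

price = 79.798121
Δ = 0.901884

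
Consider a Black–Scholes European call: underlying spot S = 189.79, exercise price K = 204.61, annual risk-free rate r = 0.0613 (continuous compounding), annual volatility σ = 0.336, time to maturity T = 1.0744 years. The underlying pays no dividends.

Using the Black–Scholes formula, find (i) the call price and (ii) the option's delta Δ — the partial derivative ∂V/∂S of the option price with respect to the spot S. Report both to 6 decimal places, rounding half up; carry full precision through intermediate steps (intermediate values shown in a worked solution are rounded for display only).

σ√T = 0.336·√1.0744 = 0.348275
d₁ = (ln(S/K) + (r+σ²/2)T) / (σ√T) = (ln(189.79/204.61) + (0.0613+0.336²/2)·1.0744) / 0.348275 = (-0.075188 + 0.126508) / 0.348275 = 0.147357
d₂ = d₁ − σ√T = 0.147357 − 0.348275 = -0.200918
e^{−rT} = e^{−0.0613·1.0744} = 0.936261
N(d₁) = 0.558575,  N(d₂) = 0.420382
Call price V = S·N(d₁) − K·e^{−rT}·N(d₂) = 106.011961 − 80.531825 = 25.480136
Δ = N(d₁) = 0.558575

price = 25.480136
Δ = 0.558575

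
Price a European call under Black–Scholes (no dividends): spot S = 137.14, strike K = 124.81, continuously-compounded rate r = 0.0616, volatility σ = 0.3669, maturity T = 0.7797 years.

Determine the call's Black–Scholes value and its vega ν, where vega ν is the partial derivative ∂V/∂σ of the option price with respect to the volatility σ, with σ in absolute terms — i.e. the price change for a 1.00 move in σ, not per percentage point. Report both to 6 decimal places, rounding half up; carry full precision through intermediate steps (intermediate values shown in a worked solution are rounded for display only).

price = 27.115507
ν = 40.327006

σ√T = 0.3669·√0.7797 = 0.323975
d₁ = (ln(S/K) + (r+σ²/2)T) / (σ√T) = (ln(137.14/124.81) + (0.0616+0.3669²/2)·0.7797) / 0.323975 = (0.094210 + 0.100509) / 0.323975 = 0.601031
d₂ = d₁ − σ√T = 0.601031 − 0.323975 = 0.277056
e^{−rT} = e^{−0.0616·0.7797} = 0.953106
N(d₁) = 0.726090,  N(d₂) = 0.609132
Call price V = S·N(d₁) − K·e^{−rT}·N(d₂) = 99.576046 − 72.460539 = 27.115507
φ(d₁) = (1/√(2π))·e^{−d₁²/2} = 0.333018
ν = S·φ(d₁)·√T = 40.327006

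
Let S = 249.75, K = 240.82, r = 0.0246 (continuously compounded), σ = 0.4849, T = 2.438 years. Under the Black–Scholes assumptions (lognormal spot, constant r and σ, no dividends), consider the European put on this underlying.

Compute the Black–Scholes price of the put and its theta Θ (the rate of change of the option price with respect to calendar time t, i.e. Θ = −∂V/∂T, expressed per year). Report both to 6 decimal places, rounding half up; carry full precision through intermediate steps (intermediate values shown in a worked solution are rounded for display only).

σ√T = 0.4849·√2.438 = 0.757128
d₁ = (ln(S/K) + (r+σ²/2)T) / (σ√T) = (ln(249.75/240.82) + (0.0246+0.4849²/2)·2.438) / 0.757128 = (0.036411 + 0.346596) / 0.757128 = 0.505868
d₂ = d₁ − σ√T = 0.505868 − 0.757128 = -0.251260
e^{−rT} = e^{−0.0246·2.438} = 0.941788
N(−d₁) = 0.306475,  N(−d₂) = 0.599193
Put price V = K·e^{−rT}·N(−d₂) − S·N(−d₁) = 135.897913 − 76.542057 = 59.355856
φ(d₁) = (1/√(2π))·e^{−d₁²/2} = 0.351028
Θ = −S·φ(d₁)·σ/(2√T) + r·K·e^{−rT}·N(−d₂) = −13.612955 + 3.343089 = -10.269867

price = 59.355856
Θ = -10.269867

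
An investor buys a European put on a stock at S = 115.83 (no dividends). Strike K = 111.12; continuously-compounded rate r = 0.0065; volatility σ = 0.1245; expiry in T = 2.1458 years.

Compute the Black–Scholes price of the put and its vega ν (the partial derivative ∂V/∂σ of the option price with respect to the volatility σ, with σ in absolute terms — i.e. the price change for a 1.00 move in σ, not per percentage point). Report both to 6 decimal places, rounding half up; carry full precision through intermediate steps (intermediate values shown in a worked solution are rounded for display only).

price = 5.438781
ν = 62.603059

σ√T = 0.1245·√2.1458 = 0.182374
d₁ = (ln(S/K) + (r+σ²/2)T) / (σ√T) = (ln(115.83/111.12) + (0.0065+0.1245²/2)·2.1458) / 0.182374 = (0.041513 + 0.030578) / 0.182374 = 0.395290
d₂ = d₁ − σ√T = 0.395290 − 0.182374 = 0.212916
e^{−rT} = e^{−0.0065·2.1458} = 0.986149
N(−d₁) = 0.346314,  N(−d₂) = 0.415696
Put price V = K·e^{−rT}·N(−d₂) − S·N(−d₁) = 45.552377 − 40.113595 = 5.438781
φ(d₁) = (1/√(2π))·e^{−d₁²/2} = 0.368961
ν = S·φ(d₁)·√T = 62.603059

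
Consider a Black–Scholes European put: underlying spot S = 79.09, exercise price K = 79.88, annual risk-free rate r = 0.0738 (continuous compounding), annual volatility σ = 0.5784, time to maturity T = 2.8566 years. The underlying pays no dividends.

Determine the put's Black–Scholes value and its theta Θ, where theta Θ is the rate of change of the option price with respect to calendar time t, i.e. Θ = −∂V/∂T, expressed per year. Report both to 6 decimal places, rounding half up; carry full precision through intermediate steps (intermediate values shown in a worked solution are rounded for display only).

price = 20.285269
Θ = -1.322830

σ√T = 0.5784·√2.8566 = 0.977582
d₁ = (ln(S/K) + (r+σ²/2)T) / (σ√T) = (ln(79.09/79.88) + (0.0738+0.5784²/2)·2.8566) / 0.977582 = (-0.009939 + 0.688650) / 0.977582 = 0.694275
d₂ = d₁ − σ√T = 0.694275 − 0.977582 = -0.283306
e^{−rT} = e^{−0.0738·2.8566} = 0.809922
N(−d₁) = 0.243755,  N(−d₂) = 0.611529
Put price V = K·e^{−rT}·N(−d₂) − S·N(−d₁) = 39.563832 − 19.278563 = 20.285269
φ(d₁) = (1/√(2π))·e^{−d₁²/2} = 0.313503
Θ = −S·φ(d₁)·σ/(2√T) + r·K·e^{−rT}·N(−d₂) = −4.242641 + 2.919811 = -1.322830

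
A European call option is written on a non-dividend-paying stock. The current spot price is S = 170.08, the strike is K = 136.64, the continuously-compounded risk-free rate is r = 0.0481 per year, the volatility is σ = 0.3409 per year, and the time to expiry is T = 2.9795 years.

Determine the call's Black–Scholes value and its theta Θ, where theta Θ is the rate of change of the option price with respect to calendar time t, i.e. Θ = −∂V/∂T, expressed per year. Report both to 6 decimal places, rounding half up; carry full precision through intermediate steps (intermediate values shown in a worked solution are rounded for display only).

σ√T = 0.3409·√2.9795 = 0.588435
d₁ = (ln(S/K) + (r+σ²/2)T) / (σ√T) = (ln(170.08/136.64) + (0.0481+0.3409²/2)·2.9795) / 0.588435 = (0.218919 + 0.316442) / 0.588435 = 0.909805
d₂ = d₁ − σ√T = 0.909805 − 0.588435 = 0.321369
e^{−rT} = e^{−0.0481·2.9795} = 0.866482
N(d₁) = 0.818537,  N(d₂) = 0.626035
Call price V = S·N(d₁) − K·e^{−rT}·N(d₂) = 139.216814 − 74.120075 = 65.096738
φ(d₁) = (1/√(2π))·e^{−d₁²/2} = 0.263735
Θ = −S·φ(d₁)·σ/(2√T) − r·K·e^{−rT}·N(d₂) = −4.429413 − 3.565176 = -7.994589

price = 65.096738
Θ = -7.994589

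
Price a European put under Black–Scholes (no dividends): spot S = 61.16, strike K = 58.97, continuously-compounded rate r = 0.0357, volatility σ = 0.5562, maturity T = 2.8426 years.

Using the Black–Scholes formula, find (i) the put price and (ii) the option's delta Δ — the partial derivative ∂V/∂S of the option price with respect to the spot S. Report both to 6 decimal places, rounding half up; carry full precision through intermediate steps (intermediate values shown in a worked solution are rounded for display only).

σ√T = 0.5562·√2.8426 = 0.937754
d₁ = (ln(S/K) + (r+σ²/2)T) / (σ√T) = (ln(61.16/58.97) + (0.0357+0.5562²/2)·2.8426) / 0.937754 = (0.036465 + 0.541172) / 0.937754 = 0.615979
d₂ = d₁ − σ√T = 0.615979 − 0.937754 = -0.321775
e^{−rT} = e^{−0.0357·2.8426} = 0.903499
N(−d₁) = 0.268954,  N(−d₂) = 0.626188
Put price V = K·e^{−rT}·N(−d₂) − S·N(−d₁) = 33.362886 − 16.449242 = 16.913644
Δ = −N(−d₁) = -0.268954

price = 16.913644
Δ = -0.268954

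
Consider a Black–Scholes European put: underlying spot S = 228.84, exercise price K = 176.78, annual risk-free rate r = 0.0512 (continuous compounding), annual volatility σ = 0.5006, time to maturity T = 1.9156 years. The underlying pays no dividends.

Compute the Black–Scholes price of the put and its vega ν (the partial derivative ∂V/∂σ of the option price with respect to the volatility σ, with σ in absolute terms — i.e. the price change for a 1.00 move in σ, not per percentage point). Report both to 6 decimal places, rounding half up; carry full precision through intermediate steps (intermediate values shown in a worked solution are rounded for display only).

σ√T = 0.5006·√1.9156 = 0.692856
d₁ = (ln(S/K) + (r+σ²/2)T) / (σ√T) = (ln(228.84/176.78) + (0.0512+0.5006²/2)·1.9156) / 0.692856 = (0.258117 + 0.338104) / 0.692856 = 0.860526
d₂ = d₁ − σ√T = 0.860526 − 0.692856 = 0.167669
e^{−rT} = e^{−0.0512·1.9156} = 0.906578
N(−d₁) = 0.194750,  N(−d₂) = 0.433422
Put price V = K·e^{−rT}·N(−d₂) − S·N(−d₁) = 69.462237 − 44.566511 = 24.895726
φ(d₁) = (1/√(2π))·e^{−d₁²/2} = 0.275494
ν = S·φ(d₁)·√T = 87.256121

price = 24.895726
ν = 87.256121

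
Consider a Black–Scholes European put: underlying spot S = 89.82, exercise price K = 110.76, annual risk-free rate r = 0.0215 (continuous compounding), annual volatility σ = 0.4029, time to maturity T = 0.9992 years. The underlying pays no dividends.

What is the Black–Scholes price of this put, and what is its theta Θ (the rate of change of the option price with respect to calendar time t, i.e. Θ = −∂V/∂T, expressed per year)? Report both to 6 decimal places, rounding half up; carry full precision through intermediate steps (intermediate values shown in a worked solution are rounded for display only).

price = 26.775603
Θ = -5.227638

σ√T = 0.4029·√0.9992 = 0.402739
d₁ = (ln(S/K) + (r+σ²/2)T) / (σ√T) = (ln(89.82/110.76) + (0.0215+0.4029²/2)·0.9992) / 0.402739 = (-0.209558 + 0.102582) / 0.402739 = -0.265621
d₂ = d₁ − σ√T = -0.265621 − 0.402739 = -0.668360
e^{−rT} = e^{−0.0215·0.9992} = 0.978746
N(−d₁) = 0.604735,  N(−d₂) = 0.748048
Put price V = K·e^{−rT}·N(−d₂) − S·N(−d₁) = 81.092857 − 54.317254 = 26.775603
φ(d₁) = (1/√(2π))·e^{−d₁²/2} = 0.385114
Θ = −S·φ(d₁)·σ/(2√T) + r·K·e^{−rT}·N(−d₂) = −6.971134 + 1.743496 = -5.227638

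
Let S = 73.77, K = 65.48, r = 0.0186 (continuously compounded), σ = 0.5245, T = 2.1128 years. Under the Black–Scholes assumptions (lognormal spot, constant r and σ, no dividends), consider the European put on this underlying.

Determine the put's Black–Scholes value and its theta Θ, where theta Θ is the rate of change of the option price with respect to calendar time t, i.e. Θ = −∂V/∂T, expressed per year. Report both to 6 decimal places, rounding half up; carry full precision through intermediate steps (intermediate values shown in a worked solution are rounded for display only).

σ√T = 0.5245·√2.1128 = 0.762386
d₁ = (ln(S/K) + (r+σ²/2)T) / (σ√T) = (ln(73.77/65.48) + (0.0186+0.5245²/2)·2.1128) / 0.762386 = (0.119207 + 0.329914) / 0.762386 = 0.589100
d₂ = d₁ − σ√T = 0.589100 − 0.762386 = -0.173286
e^{−rT} = e^{−0.0186·2.1128} = 0.961464
N(−d₁) = 0.277897,  N(−d₂) = 0.568787
Put price V = K·e^{−rT}·N(−d₂) − S·N(−d₁) = 35.808904 − 20.500468 = 15.308436
φ(d₁) = (1/√(2π))·e^{−d₁²/2} = 0.335391
Θ = −S·φ(d₁)·σ/(2√T) + r·K·e^{−rT}·N(−d₂) = −4.463933 + 0.666046 = -3.797887

price = 15.308436
Θ = -3.797887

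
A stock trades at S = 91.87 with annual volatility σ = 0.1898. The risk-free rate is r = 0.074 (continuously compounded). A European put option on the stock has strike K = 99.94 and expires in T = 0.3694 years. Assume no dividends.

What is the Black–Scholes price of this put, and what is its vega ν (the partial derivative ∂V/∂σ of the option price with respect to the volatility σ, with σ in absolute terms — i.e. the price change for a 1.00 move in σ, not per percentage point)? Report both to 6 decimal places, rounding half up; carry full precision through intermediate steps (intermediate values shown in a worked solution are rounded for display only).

price = 7.553885
ν = 20.262834

σ√T = 0.1898·√0.3694 = 0.115357
d₁ = (ln(S/K) + (r+σ²/2)T) / (σ√T) = (ln(91.87/99.94) + (0.074+0.1898²/2)·0.3694) / 0.115357 = (-0.084195 + 0.033989) / 0.115357 = -0.435224
d₂ = d₁ − σ√T = -0.435224 − 0.115357 = -0.550581
e^{−rT} = e^{−0.074·0.3694} = 0.973035
N(−d₁) = 0.668300,  N(−d₂) = 0.709040
Put price V = K·e^{−rT}·N(−d₂) − S·N(−d₁) = 68.950618 − 61.396733 = 7.553885
φ(d₁) = (1/√(2π))·e^{−d₁²/2} = 0.362893
ν = S·φ(d₁)·√T = 20.262834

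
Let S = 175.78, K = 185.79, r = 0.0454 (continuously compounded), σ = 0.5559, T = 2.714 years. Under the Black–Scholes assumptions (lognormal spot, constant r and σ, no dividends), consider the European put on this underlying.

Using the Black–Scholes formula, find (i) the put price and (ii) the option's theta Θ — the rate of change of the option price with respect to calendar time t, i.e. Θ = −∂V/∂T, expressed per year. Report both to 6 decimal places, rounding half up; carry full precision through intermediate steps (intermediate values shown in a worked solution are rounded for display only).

price = 54.400879
Θ = -5.427510

σ√T = 0.5559·√2.714 = 0.915802
d₁ = (ln(S/K) + (r+σ²/2)T) / (σ√T) = (ln(175.78/185.79) + (0.0454+0.5559²/2)·2.714) / 0.915802 = (-0.055384 + 0.542562) / 0.915802 = 0.531969
d₂ = d₁ − σ√T = 0.531969 − 0.915802 = -0.383833
e^{−rT} = e^{−0.0454·2.714} = 0.884073
N(−d₁) = 0.297374,  N(−d₂) = 0.649449
Put price V = K·e^{−rT}·N(−d₂) − S·N(−d₁) = 106.673221 − 52.272342 = 54.400879
φ(d₁) = (1/√(2π))·e^{−d₁²/2} = 0.346305
Θ = −S·φ(d₁)·σ/(2√T) + r·K·e^{−rT}·N(−d₂) = −10.270475 + 4.842964 = -5.427510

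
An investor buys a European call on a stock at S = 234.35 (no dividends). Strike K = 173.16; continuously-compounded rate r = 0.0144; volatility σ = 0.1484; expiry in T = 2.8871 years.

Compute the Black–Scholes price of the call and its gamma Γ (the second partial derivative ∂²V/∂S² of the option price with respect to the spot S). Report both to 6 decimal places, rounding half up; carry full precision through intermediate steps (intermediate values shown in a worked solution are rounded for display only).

σ√T = 0.1484·√2.8871 = 0.252153
d₁ = (ln(S/K) + (r+σ²/2)T) / (σ√T) = (ln(234.35/173.16) + (0.0144+0.1484²/2)·2.8871) / 0.252153 = (0.302600 + 0.073365) / 0.252153 = 1.491015
d₂ = d₁ − σ√T = 1.491015 − 0.252153 = 1.238862
e^{−rT} = e^{−0.0144·2.8871} = 0.959278
N(d₁) = 0.932021,  N(d₂) = 0.892302
Call price V = S·N(d₁) − K·e^{−rT}·N(d₂) = 218.419188 − 148.218987 = 70.200201
φ(d₁) = (1/√(2π))·e^{−d₁²/2} = 0.131270
Γ = φ(d₁) / (S·σ·√T) = 0.002221

price = 70.200201
Γ = 0.002221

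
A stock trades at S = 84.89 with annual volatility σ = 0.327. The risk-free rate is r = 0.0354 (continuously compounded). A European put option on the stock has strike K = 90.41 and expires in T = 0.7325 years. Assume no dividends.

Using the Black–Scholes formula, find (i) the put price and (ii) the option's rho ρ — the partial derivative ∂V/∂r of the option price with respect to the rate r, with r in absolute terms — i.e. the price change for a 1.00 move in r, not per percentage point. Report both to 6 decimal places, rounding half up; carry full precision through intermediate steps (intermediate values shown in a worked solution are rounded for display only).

σ√T = 0.327·√0.7325 = 0.279867
d₁ = (ln(S/K) + (r+σ²/2)T) / (σ√T) = (ln(84.89/90.41) + (0.0354+0.327²/2)·0.7325) / 0.279867 = (-0.062999 + 0.065093) / 0.279867 = 0.007485
d₂ = d₁ − σ√T = 0.007485 − 0.279867 = -0.272382
e^{−rT} = e^{−0.0354·0.7325} = 0.974403
N(−d₁) = 0.497014,  N(−d₂) = 0.607336
Put price V = K·e^{−rT}·N(−d₂) − S·N(−d₁) = 53.503725 − 42.191530 = 11.312195
ρ = −K·T·e^{−rT}·N(−d₂) = -39.191479

price = 11.312195
ρ = -39.191479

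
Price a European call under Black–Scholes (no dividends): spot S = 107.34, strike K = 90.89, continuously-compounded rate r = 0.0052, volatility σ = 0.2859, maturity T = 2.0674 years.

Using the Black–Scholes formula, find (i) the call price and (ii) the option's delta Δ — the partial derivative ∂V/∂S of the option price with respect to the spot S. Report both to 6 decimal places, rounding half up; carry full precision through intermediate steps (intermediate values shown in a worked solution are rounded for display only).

σ√T = 0.2859·√2.0674 = 0.411080
d₁ = (ln(S/K) + (r+σ²/2)T) / (σ√T) = (ln(107.34/90.89) + (0.0052+0.2859²/2)·2.0674) / 0.411080 = (0.166351 + 0.095244) / 0.411080 = 0.636361
d₂ = d₁ − σ√T = 0.636361 − 0.411080 = 0.225281
e^{−rT} = e^{−0.0052·2.0674} = 0.989307
N(d₁) = 0.737729,  N(d₂) = 0.589120
Call price V = S·N(d₁) − K·e^{−rT}·N(d₂) = 79.187872 − 52.972528 = 26.215345
Δ = N(d₁) = 0.737729

price = 26.215345
Δ = 0.737729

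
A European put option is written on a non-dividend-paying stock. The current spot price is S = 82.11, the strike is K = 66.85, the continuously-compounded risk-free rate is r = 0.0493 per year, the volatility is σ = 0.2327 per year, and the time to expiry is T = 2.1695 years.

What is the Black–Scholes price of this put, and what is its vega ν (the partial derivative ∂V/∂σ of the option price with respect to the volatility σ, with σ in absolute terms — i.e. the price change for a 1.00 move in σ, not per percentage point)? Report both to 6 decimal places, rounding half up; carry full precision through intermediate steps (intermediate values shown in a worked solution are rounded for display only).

σ√T = 0.2327·√2.1695 = 0.342749
d₁ = (ln(S/K) + (r+σ²/2)T) / (σ√T) = (ln(82.11/66.85) + (0.0493+0.2327²/2)·2.1695) / 0.342749 = (0.205609 + 0.165695) / 0.342749 = 1.083310
d₂ = d₁ − σ√T = 1.083310 − 0.342749 = 0.740561
e^{−rT} = e^{−0.0493·2.1695} = 0.898565
N(−d₁) = 0.139336,  N(−d₂) = 0.229480
Put price V = K·e^{−rT}·N(−d₂) − S·N(−d₁) = 13.784646 − 11.440839 = 2.343807
φ(d₁) = (1/√(2π))·e^{−d₁²/2} = 0.221858
ν = S·φ(d₁)·√T = 26.831854

price = 2.343807
ν = 26.831854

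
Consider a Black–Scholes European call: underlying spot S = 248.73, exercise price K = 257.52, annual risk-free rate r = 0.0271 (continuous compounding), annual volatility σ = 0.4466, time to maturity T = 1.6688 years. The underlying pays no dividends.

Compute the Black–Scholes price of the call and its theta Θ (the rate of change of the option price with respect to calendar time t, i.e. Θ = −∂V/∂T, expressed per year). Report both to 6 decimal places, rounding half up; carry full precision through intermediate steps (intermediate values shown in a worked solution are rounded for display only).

price = 57.476394
Θ = -18.989145

σ√T = 0.4466·√1.6688 = 0.576927
d₁ = (ln(S/K) + (r+σ²/2)T) / (σ√T) = (ln(248.73/257.52) + (0.0271+0.4466²/2)·1.6688) / 0.576927 = (-0.034729 + 0.211647) / 0.576927 = 0.306655
d₂ = d₁ − σ√T = 0.306655 − 0.576927 = -0.270272
e^{−rT} = e^{−0.0271·1.6688} = 0.955783
N(d₁) = 0.620447,  N(d₂) = 0.393475
Call price V = S·N(d₁) − K·e^{−rT}·N(d₂) = 154.323767 − 96.847373 = 57.476394
φ(d₁) = (1/√(2π))·e^{−d₁²/2} = 0.380619
Θ = −S·φ(d₁)·σ/(2√T) − r·K·e^{−rT}·N(d₂) = −16.364581 − 2.624564 = -18.989145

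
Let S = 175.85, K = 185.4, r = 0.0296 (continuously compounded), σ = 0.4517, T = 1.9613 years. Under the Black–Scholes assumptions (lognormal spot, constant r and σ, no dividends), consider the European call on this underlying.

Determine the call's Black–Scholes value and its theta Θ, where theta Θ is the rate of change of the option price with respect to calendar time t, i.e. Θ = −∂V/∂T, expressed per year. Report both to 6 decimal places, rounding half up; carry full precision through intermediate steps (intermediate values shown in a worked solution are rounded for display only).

σ√T = 0.4517·√1.9613 = 0.632590
d₁ = (ln(S/K) + (r+σ²/2)T) / (σ√T) = (ln(175.85/185.4) + (0.0296+0.4517²/2)·1.9613) / 0.632590 = (-0.052884 + 0.258139) / 0.632590 = 0.324468
d₂ = d₁ − σ√T = 0.324468 − 0.632590 = -0.308122
e^{−rT} = e^{−0.0296·1.9613} = 0.943599
N(d₁) = 0.627208,  N(d₂) = 0.378995
Call price V = S·N(d₁) − K·e^{−rT}·N(d₂) = 110.294542 − 66.302557 = 43.991985
φ(d₁) = (1/√(2π))·e^{−d₁²/2} = 0.378485
Θ = −S·φ(d₁)·σ/(2√T) − r·K·e^{−rT}·N(d₂) = −10.733451 − 1.962556 = -12.696007

price = 43.991985
Θ = -12.696007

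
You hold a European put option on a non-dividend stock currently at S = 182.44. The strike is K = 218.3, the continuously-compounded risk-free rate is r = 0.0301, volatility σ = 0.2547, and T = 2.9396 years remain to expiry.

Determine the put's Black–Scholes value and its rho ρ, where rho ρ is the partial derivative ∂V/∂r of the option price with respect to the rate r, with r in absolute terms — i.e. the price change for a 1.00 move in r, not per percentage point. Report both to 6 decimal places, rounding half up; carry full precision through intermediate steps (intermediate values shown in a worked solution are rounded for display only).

σ√T = 0.2547·√2.9396 = 0.436690
d₁ = (ln(S/K) + (r+σ²/2)T) / (σ√T) = (ln(182.44/218.3) + (0.0301+0.2547²/2)·2.9396) / 0.436690 = (-0.179449 + 0.183831) / 0.436690 = 0.010035
d₂ = d₁ − σ√T = 0.010035 − 0.436690 = -0.426655
e^{−rT} = e^{−0.0301·2.9396} = 0.915320
N(−d₁) = 0.495997,  N(−d₂) = 0.665185
Put price V = K·e^{−rT}·N(−d₂) − S·N(−d₁) = 132.913404 − 90.489657 = 42.423747
ρ = −K·T·e^{−rT}·N(−d₂) = -390.712242

price = 42.423747
ρ = -390.712242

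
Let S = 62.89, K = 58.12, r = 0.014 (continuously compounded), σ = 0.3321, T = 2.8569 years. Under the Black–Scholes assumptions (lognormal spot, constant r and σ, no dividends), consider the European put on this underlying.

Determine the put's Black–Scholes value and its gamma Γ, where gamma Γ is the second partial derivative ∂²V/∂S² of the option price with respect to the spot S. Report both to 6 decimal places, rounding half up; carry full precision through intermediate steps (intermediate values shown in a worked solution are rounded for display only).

price = 9.882433
Γ = 0.010010

σ√T = 0.3321·√2.8569 = 0.561328
d₁ = (ln(S/K) + (r+σ²/2)T) / (σ√T) = (ln(62.89/58.12) + (0.014+0.3321²/2)·2.8569) / 0.561328 = (0.078877 + 0.197541) / 0.561328 = 0.492437
d₂ = d₁ − σ√T = 0.492437 − 0.561328 = -0.068891
e^{−rT} = e^{−0.014·2.8569} = 0.960793
N(−d₁) = 0.311205,  N(−d₂) = 0.527462
Put price V = K·e^{−rT}·N(−d₂) − S·N(−d₁) = 29.454138 − 19.571705 = 9.882433
φ(d₁) = (1/√(2π))·e^{−d₁²/2} = 0.353389
Γ = φ(d₁) / (S·σ·√T) = 0.010010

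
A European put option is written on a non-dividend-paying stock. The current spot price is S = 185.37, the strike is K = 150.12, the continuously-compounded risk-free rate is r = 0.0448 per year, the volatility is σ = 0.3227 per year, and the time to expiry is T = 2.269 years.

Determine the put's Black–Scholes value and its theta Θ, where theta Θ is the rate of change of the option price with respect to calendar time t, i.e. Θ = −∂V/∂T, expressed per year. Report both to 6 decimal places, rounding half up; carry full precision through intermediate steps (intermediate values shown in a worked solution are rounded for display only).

σ√T = 0.3227·√2.269 = 0.486089
d₁ = (ln(S/K) + (r+σ²/2)T) / (σ√T) = (ln(185.37/150.12) + (0.0448+0.3227²/2)·2.269) / 0.486089 = (0.210919 + 0.219793) / 0.486089 = 0.886075
d₂ = d₁ − σ√T = 0.886075 − 0.486089 = 0.399985
e^{−rT} = e^{−0.0448·2.269} = 0.903345
N(−d₁) = 0.187789,  N(−d₂) = 0.344584
Put price V = K·e^{−rT}·N(−d₂) − S·N(−d₁) = 46.729030 − 34.810384 = 11.918646
φ(d₁) = (1/√(2π))·e^{−d₁²/2} = 0.269415
Θ = −S·φ(d₁)·σ/(2√T) + r·K·e^{−rT}·N(−d₂) = −5.349495 + 2.093461 = -3.256035

price = 11.918646
Θ = -3.256035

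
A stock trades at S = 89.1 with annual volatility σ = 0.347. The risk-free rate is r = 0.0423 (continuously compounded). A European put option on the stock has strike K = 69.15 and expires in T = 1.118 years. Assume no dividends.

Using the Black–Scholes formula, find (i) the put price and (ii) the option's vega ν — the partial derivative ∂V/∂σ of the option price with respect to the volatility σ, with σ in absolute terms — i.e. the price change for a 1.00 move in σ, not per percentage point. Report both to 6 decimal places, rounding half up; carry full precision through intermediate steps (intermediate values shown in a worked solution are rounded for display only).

σ√T = 0.347·√1.118 = 0.366902
d₁ = (ln(S/K) + (r+σ²/2)T) / (σ√T) = (ln(89.1/69.15) + (0.0423+0.347²/2)·1.118) / 0.366902 = (0.253481 + 0.114600) / 0.366902 = 1.003214
d₂ = d₁ − σ√T = 1.003214 − 0.366902 = 0.636311
e^{−rT} = e^{−0.0423·1.118} = 0.953809
N(−d₁) = 0.157879,  N(−d₂) = 0.262287
Put price V = K·e^{−rT}·N(−d₂) − S·N(−d₁) = 17.299366 − 14.067012 = 3.232354
φ(d₁) = (1/√(2π))·e^{−d₁²/2} = 0.241193
ν = S·φ(d₁)·√T = 22.722890

price = 3.232354
ν = 22.722890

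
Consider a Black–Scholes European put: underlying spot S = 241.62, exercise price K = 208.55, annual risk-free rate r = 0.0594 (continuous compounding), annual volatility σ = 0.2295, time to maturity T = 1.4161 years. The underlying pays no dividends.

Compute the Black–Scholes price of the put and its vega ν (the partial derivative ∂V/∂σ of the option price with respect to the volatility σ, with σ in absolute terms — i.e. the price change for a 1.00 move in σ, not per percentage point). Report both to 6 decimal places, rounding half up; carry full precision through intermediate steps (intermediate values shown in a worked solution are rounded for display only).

price = 6.463542
ν = 70.721632

σ√T = 0.2295·√1.4161 = 0.273105
d₁ = (ln(S/K) + (r+σ²/2)T) / (σ√T) = (ln(241.62/208.55) + (0.0594+0.2295²/2)·1.4161) / 0.273105 = (0.147187 + 0.121410) / 0.273105 = 0.983493
d₂ = d₁ − σ√T = 0.983493 − 0.273105 = 0.710388
e^{−rT} = e^{−0.0594·1.4161} = 0.919324
N(−d₁) = 0.162682,  N(−d₂) = 0.238732
Put price V = K·e^{−rT}·N(−d₂) − S·N(−d₁) = 45.770853 − 39.307312 = 6.463542
φ(d₁) = (1/√(2π))·e^{−d₁²/2} = 0.245965
ν = S·φ(d₁)·√T = 70.721632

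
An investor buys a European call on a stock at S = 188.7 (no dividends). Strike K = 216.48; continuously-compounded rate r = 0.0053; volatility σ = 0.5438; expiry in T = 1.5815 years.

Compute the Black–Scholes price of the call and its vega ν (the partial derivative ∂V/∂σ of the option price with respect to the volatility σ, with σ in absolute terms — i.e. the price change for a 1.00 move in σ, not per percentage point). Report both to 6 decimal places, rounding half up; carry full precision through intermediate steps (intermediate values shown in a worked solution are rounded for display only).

price = 41.903300
ν = 93.564069

σ√T = 0.5438·√1.5815 = 0.683870
d₁ = (ln(S/K) + (r+σ²/2)T) / (σ√T) = (ln(188.7/216.48) + (0.0053+0.5438²/2)·1.5815) / 0.683870 = (-0.137340 + 0.242221) / 0.683870 = 0.153365
d₂ = d₁ − σ√T = 0.153365 − 0.683870 = -0.530506
e^{−rT} = e^{−0.0053·1.5815} = 0.991653
N(d₁) = 0.560945,  N(d₂) = 0.297881
Call price V = S·N(d₁) − K·e^{−rT}·N(d₂) = 105.850259 − 63.946959 = 41.903300
φ(d₁) = (1/√(2π))·e^{−d₁²/2} = 0.394278
ν = S·φ(d₁)·√T = 93.564069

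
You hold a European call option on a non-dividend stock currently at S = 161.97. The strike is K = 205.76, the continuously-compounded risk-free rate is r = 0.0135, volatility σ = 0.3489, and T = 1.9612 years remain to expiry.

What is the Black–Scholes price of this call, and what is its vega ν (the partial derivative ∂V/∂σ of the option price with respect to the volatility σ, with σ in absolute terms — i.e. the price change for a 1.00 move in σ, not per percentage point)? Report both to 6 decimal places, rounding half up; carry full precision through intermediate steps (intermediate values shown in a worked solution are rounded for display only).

σ√T = 0.3489·√1.9612 = 0.488610
d₁ = (ln(S/K) + (r+σ²/2)T) / (σ√T) = (ln(161.97/205.76) + (0.0135+0.3489²/2)·1.9612) / 0.488610 = (-0.239299 + 0.145846) / 0.488610 = -0.191264
d₂ = d₁ − σ√T = -0.191264 − 0.488610 = -0.679874
e^{−rT} = e^{−0.0135·1.9612} = 0.973871
N(d₁) = 0.424159,  N(d₂) = 0.248292
Call price V = S·N(d₁) − K·e^{−rT}·N(d₂) = 68.701085 − 49.753726 = 18.947359
φ(d₁) = (1/√(2π))·e^{−d₁²/2} = 0.391712
ν = S·φ(d₁)·√T = 88.850917

price = 18.947359
ν = 88.850917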